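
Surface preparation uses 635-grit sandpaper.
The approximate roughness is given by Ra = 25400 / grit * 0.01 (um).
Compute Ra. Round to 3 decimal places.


Ra = 25400 / 635 * 0.01
= 254 / 635
= 0.400 um

0.400


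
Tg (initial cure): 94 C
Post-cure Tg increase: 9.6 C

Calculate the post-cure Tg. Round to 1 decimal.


Post-cure Tg = 94 + 9.6 = 103.6 C

103.6


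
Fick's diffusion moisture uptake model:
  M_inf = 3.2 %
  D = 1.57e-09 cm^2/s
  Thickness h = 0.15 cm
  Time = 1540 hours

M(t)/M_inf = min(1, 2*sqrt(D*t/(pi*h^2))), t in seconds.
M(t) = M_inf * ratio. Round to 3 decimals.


t_sec = 1540 * 3600 = 5544000
ratio = 2*sqrt(1.57e-09*5544000/(pi*0.15^2))
= min(1, 0.701819)
= 0.701819
M(t) = 3.2 * 0.701819 = 2.246 %

2.246


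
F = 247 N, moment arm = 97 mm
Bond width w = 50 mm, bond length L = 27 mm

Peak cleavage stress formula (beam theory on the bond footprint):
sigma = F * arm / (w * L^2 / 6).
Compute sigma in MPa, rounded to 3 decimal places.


sigma = (247 * 97) / (50 * 729 / 6)
= 23959 * 6 / 36450
= 143754 / 36450
= 3.944 MPa

3.944


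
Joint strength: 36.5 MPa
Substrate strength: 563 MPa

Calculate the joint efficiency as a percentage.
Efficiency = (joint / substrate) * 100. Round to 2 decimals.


Efficiency = (36.5 / 563) * 100 = 6.48%

6.48


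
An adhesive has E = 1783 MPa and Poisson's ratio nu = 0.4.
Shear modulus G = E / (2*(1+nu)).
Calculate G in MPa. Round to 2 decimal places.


G = 1783 / (2*(1+0.4))
= 1783 / 2.80
= 636.79 MPa

636.79


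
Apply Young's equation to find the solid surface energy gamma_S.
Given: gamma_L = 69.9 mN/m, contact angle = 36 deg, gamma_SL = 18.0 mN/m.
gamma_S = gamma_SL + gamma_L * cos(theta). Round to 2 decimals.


theta_rad = 36 * pi/180 = 0.628319
gamma_S = 18.0 + 69.9 * cos(0.628319)
= 74.55 mN/m

74.55


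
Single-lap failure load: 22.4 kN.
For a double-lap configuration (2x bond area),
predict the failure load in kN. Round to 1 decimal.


Failure load = 22.4 * 2 = 44.8 kN

44.8


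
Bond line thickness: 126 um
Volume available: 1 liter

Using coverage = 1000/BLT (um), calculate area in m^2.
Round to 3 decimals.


1 L = 1e6 mm^3, thickness = 126 um = 0.126 mm
Area = 1e6 / 0.126 mm^2 = (1e6 / 0.126) / 1e6 m^2 = 1000 / 126 m^2
= 7.937 m^2

7.937


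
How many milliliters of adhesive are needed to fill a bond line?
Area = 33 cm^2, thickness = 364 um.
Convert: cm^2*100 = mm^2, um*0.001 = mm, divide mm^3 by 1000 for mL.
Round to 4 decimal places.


= (33 * 100) * (364 * 0.001) / 1000
= 1.2012 mL

1.2012


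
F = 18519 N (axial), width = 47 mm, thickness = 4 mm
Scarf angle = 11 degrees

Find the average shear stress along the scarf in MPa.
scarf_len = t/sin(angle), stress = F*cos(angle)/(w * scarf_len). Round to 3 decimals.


scarf_len = 4/sin(11 deg) = 20.9634
cos(11 deg) = 0.981627
stress = 18519*0.981627/(47*20.9634) = 18.450 MPa

18.450


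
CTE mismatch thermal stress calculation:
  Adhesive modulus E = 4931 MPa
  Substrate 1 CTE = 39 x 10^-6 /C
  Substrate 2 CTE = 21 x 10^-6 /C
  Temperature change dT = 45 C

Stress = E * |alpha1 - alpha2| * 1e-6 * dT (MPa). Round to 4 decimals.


delta_alpha = |39 - 21| = 18 x 10^-6/C
Stress = 4931 * 18e-6 * 45
= 3.9941 MPa

3.9941


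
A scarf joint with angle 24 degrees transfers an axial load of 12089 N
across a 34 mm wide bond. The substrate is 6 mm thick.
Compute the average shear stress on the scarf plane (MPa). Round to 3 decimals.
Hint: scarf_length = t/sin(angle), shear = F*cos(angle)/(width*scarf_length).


scarf_length = 6 / sin(24 deg) = 14.7516 mm
cos(24 deg) = 0.913545
shear stress = 12089 * 0.913545 / (34 * 14.7516)
= 22.019 MPa

22.019


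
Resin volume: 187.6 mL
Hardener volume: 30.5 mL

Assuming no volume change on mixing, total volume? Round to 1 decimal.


V_total = 187.6 + 30.5 = 218.1 mL

218.1


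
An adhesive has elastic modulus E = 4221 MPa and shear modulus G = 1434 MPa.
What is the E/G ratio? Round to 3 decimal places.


E/G = 4221 / 1434 = 2.944

2.944


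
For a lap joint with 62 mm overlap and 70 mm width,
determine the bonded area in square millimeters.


Area = 62 * 70 = 4340 mm^2

4340


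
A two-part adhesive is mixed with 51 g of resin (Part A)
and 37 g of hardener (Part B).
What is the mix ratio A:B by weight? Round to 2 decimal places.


Mix ratio = mass_A / mass_B
= 51 / 37
= 1.38

1.38


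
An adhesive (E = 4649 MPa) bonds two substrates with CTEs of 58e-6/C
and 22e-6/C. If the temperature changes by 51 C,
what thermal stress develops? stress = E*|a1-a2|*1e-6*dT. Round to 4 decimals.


Stress = 4649 * |58 - 22| * 1e-6 * 51
= 8.5356 MPa

8.5356


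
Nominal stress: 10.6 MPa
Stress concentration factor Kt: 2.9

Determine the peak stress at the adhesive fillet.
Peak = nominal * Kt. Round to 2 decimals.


Peak stress = 10.6 * 2.9
= 30.74 MPa

30.74


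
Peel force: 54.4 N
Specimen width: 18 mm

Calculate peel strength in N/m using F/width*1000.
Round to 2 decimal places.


Peel strength = 54.4 / 18 * 1000 = 3022.22 N/m

3022.22


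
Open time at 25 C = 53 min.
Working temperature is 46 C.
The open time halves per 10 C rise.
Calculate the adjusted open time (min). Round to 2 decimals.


factor = 2^((46 - 25) / 10) = 4.2871
ot = 53 / 4.2871 = 12.36 min

12.36


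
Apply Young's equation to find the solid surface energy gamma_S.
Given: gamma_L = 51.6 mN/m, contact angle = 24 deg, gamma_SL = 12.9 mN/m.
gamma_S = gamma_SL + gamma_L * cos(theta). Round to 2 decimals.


theta_rad = 24 * pi/180 = 0.418879
gamma_S = 12.9 + 51.6 * cos(0.418879)
= 60.04 mN/m

60.04


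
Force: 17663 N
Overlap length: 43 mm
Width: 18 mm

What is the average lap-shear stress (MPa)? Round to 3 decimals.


Average shear stress = F / (overlap * width)
= 17663 / (43 * 18)
= 22.820 MPa

22.820


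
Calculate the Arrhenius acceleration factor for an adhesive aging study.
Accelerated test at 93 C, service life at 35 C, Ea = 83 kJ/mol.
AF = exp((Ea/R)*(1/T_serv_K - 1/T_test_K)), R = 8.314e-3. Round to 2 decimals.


T_test = 366.15 K, T_serv = 308.15 K
Ea/R = 83 / 0.008314 = 9983.16
AF = exp(9983.16 * (1/308.15 - 1/366.15))
= 169.33

169.33


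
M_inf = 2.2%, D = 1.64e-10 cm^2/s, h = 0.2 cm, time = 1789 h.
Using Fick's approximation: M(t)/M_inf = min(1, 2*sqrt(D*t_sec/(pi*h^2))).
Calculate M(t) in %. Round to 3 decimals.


t = 6440400 s
ratio = min(1, 2*sqrt(1.64e-10*6440400/(pi*0.0400)))
= 0.183359
M(t) = 2.2 * 0.183359 = 0.403%

0.403


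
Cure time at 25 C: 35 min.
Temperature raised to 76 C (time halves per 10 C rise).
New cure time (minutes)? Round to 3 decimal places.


Acceleration factor = 2^(51/10) = 34.2968
New time = 35 / 34.2968 = 1.021 min

1.021


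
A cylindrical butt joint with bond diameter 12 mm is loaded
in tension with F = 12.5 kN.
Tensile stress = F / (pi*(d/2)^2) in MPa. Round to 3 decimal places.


Area = pi * (12/2)^2 = 113.0973 mm^2
Stress = 12.5*1000 / 113.0973
= 110.524 MPa

110.524


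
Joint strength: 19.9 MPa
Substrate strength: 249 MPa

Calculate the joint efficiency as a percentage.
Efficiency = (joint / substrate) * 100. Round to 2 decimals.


Efficiency = (19.9 / 249) * 100 = 7.99%

7.99


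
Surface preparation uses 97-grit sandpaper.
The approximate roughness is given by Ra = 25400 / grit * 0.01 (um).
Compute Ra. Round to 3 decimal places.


Ra = 25400 / 97 * 0.01
= 254 / 97
= 2.619 um

2.619


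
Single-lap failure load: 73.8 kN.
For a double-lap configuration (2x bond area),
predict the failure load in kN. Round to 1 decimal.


Failure load = 73.8 * 2 = 147.6 kN

147.6


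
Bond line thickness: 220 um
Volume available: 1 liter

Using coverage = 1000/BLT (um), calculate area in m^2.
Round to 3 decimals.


1 L = 1e6 mm^3, thickness = 220 um = 0.22 mm
Area = 1e6 / 0.22 mm^2 = (1e6 / 0.22) / 1e6 m^2 = 1000 / 220 m^2
= 4.545 m^2

4.545


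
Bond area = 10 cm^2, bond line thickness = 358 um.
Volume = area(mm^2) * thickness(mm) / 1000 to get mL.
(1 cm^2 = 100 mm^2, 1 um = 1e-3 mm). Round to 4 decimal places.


area_mm2 = 10 * 100 = 1000
blt_mm = 358 * 1e-3 = 0.358
vol_mm3 = 1000 * 0.358 = 358.0
vol_mL = 358.0 / 1000 = 0.3580 mL

0.3580


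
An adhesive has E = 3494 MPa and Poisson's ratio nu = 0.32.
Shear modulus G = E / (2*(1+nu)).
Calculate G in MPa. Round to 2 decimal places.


G = 3494 / (2*(1+0.32))
= 3494 / 2.64
= 1323.48 MPa

1323.48


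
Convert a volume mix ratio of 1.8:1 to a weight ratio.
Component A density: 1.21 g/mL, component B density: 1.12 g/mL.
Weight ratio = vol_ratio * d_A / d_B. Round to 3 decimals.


= 1.8 * 1.21 / 1.12 = 1.945

1.945


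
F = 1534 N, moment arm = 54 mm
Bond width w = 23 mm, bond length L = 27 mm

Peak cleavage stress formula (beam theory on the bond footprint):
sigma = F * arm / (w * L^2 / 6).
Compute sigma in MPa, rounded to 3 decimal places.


sigma = (1534 * 54) / (23 * 729 / 6)
= 82836 * 6 / 16767
= 497016 / 16767
= 29.643 MPa

29.643


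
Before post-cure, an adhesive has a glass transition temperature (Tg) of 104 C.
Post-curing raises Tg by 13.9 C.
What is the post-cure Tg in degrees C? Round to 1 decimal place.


Tg_post = Tg_base + delta_Tg
= 104 + 13.9
= 117.9 C

117.9


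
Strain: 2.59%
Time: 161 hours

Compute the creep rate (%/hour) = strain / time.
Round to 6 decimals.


Creep rate = 2.59 / 161
= 0.016087 %/h

0.016087


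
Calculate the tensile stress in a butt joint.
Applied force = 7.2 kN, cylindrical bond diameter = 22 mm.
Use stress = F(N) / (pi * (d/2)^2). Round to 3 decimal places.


A = pi * 11.0^2 = 380.1327 mm^2
sigma = 7200.0 / 380.1327 = 18.941 MPa

18.941


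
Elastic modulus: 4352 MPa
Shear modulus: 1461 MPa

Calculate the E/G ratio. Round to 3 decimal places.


E / G = 4352 / 1461 = 2.979

2.979


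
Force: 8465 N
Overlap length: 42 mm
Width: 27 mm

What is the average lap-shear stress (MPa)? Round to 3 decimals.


Average shear stress = F / (overlap * width)
= 8465 / (42 * 27)
= 7.465 MPa

7.465


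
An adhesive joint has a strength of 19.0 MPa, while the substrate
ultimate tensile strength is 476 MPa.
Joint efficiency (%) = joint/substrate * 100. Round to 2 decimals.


Efficiency = 19.0 / 476 * 100
= 3.99%

3.99


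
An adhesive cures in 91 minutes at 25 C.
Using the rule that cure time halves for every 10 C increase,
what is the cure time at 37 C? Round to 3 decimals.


Factor = 2^((37 - 25) / 10) = 2.2974
Cure time = 91 / 2.2974
= 39.610 minutes

39.610


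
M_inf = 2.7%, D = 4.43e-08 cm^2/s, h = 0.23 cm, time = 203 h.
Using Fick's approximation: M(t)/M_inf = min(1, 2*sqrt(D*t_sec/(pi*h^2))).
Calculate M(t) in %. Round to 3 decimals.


t = 730800 s
ratio = min(1, 2*sqrt(4.43e-08*730800/(pi*0.0529)))
= 0.882731
M(t) = 2.7 * 0.882731 = 2.383%

2.383


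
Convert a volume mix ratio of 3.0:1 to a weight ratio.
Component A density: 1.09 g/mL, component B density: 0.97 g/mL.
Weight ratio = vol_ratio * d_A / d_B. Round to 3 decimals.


= 3.0 * 1.09 / 0.97 = 3.371

3.371


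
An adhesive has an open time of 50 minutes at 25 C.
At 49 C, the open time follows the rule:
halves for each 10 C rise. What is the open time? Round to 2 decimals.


Factor = 2^((49-25)/10) = 5.2780
Open time = 50 / 5.2780 = 9.47 min

9.47


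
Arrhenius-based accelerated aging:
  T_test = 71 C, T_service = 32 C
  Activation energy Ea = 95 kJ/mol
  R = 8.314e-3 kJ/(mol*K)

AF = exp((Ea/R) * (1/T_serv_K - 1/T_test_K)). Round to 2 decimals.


T_test_K = 344.15, T_serv_K = 305.15
AF = exp((95/8.314e-3) * (1/305.15 - 1/344.15))
= 69.65

69.65


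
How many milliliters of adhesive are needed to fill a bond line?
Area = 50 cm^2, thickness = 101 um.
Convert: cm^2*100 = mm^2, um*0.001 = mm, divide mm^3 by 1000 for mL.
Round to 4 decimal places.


= (50 * 100) * (101 * 0.001) / 1000
= 0.5050 mL

0.5050


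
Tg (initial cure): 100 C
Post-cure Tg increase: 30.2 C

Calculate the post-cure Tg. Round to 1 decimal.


Post-cure Tg = 100 + 30.2 = 130.2 C

130.2


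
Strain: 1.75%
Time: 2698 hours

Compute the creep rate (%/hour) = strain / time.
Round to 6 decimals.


Creep rate = 1.75 / 2698
= 0.000649 %/h

0.000649


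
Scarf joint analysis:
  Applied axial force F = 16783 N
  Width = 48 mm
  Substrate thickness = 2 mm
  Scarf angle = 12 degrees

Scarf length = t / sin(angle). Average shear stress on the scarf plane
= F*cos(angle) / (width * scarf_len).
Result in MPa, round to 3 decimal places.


Scarf length = 2 / sin(12 deg) = 9.6195 mm
cos(12 deg) = 0.978148
Shear = 16783 * 0.978148 / (48 * 9.6195)
= 35.553 MPa

35.553


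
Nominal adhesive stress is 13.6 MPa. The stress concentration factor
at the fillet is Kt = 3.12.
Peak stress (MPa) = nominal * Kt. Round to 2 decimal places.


Peak = 13.6 * 3.12 = 42.43 MPa

42.43


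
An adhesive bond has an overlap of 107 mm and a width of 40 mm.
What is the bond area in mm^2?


Bond area = overlap * width
= 107 * 40
= 4280 mm^2

4280


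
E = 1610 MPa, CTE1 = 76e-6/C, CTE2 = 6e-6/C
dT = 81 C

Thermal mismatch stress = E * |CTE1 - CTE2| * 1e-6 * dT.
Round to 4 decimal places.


= 1610 * 70e-6 * 81
= 9.1287 MPa

9.1287


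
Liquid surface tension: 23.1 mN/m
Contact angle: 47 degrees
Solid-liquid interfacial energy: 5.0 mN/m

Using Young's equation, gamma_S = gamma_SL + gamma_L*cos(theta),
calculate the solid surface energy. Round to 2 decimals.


gamma_S = 5.0 + 23.1 * cos(47)
= 20.75 mN/m

20.75


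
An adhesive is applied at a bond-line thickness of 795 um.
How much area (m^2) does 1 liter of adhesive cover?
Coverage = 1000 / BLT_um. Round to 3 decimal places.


Coverage = 1000 / 795 = 1.258 m^2

1.258


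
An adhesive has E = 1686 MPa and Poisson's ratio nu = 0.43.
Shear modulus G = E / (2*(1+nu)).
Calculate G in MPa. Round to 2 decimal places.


G = 1686 / (2*(1+0.43))
= 1686 / 2.86
= 589.51 MPa

589.51


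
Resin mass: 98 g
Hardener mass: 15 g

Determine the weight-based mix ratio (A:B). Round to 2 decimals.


Ratio = 98 / 15 = 6.53

6.53


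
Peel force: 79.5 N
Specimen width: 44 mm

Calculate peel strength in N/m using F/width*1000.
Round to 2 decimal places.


Peel strength = 79.5 / 44 * 1000 = 1806.82 N/m

1806.82


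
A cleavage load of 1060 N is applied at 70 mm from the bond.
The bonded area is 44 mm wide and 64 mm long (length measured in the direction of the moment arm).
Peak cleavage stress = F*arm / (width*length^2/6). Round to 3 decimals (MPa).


Moment = 1060 * 70 = 74200 N*mm
Section modulus = 44 * 4096 / 6 = 180224 / 6 mm^3
Stress = 74200 / (180224 / 6) = 445200 / 180224
= 2.470 MPa

2.470


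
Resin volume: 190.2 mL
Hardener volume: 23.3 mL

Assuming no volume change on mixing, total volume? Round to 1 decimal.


V_total = 190.2 + 23.3 = 213.5 mL

213.5


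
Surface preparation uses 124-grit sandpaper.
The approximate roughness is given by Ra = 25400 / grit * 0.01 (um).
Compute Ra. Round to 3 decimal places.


Ra = 25400 / 124 * 0.01
= 254 / 124
= 2.048 um

2.048


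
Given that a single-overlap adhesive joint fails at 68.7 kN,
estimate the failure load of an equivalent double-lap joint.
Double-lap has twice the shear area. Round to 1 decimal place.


Double-lap factor = 2
Expected load = 68.7 * 2 = 137.4 kN

137.4


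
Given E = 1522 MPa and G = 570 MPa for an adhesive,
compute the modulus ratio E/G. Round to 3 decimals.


E/G ratio = 1522 / 570 = 2.670

2.670


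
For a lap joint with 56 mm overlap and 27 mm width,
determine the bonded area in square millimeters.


Area = 56 * 27 = 1512 mm^2

1512


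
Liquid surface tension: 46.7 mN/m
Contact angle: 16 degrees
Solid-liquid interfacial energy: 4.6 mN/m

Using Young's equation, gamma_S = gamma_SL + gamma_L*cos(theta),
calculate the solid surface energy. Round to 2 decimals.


gamma_S = 4.6 + 46.7 * cos(16)
= 49.49 mN/m

49.49


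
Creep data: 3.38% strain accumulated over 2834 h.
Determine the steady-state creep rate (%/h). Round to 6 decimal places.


Rate = 3.38 / 2834 = 0.001193 %/h

0.001193


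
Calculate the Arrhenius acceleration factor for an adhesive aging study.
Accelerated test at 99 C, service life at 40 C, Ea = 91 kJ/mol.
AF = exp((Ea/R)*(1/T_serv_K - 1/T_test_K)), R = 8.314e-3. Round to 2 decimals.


T_test = 372.15 K, T_serv = 313.15 K
Ea/R = 91 / 0.008314 = 10945.39
AF = exp(10945.39 * (1/313.15 - 1/372.15))
= 255.01

255.01


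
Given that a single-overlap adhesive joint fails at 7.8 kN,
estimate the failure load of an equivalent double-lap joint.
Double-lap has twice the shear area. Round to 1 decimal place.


Double-lap factor = 2
Expected load = 7.8 * 2 = 15.6 kN

15.6


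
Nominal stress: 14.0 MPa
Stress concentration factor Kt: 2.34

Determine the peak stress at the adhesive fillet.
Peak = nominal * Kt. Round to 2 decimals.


Peak stress = 14.0 * 2.34
= 32.76 MPa

32.76


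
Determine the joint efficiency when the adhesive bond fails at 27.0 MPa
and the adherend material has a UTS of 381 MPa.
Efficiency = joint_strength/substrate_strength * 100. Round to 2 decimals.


Joint efficiency = 27.0 / 381 * 100
= 7.09%

7.09


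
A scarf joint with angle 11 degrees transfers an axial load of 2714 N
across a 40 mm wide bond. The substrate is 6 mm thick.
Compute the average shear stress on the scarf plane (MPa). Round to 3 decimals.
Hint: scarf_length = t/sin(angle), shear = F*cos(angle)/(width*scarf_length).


scarf_length = 6 / sin(11 deg) = 31.4451 mm
cos(11 deg) = 0.981627
shear stress = 2714 * 0.981627 / (40 * 31.4451)
= 2.118 MPa

2.118


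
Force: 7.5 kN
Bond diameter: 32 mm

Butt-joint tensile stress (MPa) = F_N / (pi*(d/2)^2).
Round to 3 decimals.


F_N = 7.5 * 1000 = 7500.0 N
A = pi*(16.0)^2 = 804.2477 mm^2
stress = 7500.0 / 804.2477 = 9.325 MPa

9.325


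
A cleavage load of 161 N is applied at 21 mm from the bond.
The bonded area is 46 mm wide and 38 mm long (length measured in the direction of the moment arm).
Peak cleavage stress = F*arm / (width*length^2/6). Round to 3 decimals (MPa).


Moment = 161 * 21 = 3381 N*mm
Section modulus = 46 * 1444 / 6 = 66424 / 6 mm^3
Stress = 3381 / (66424 / 6) = 20286 / 66424
= 0.305 MPa

0.305


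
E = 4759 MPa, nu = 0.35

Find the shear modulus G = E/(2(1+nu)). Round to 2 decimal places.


G = 4759 / (2 * 1.35)
= 1762.59 MPa

1762.59


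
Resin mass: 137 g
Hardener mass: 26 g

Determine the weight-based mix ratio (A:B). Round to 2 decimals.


Ratio = 137 / 26 = 5.27

5.27


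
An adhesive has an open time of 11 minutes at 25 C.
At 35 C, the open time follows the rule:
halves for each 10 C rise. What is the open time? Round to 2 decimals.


Factor = 2^((35-25)/10) = 2.0000
Open time = 11 / 2.0000 = 5.50 min

5.50


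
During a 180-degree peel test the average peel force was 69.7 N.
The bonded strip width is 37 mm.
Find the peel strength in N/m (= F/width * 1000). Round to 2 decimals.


Peel strength = F/width * 1000
= 69.7 / 37 * 1000
= 1883.78 N/m

1883.78


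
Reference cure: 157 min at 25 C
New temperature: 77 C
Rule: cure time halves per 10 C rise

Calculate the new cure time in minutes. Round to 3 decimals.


factor = 2^((77-25)/10) = 36.7583
t_new = 157 / 36.7583 = 4.271 min

4.271


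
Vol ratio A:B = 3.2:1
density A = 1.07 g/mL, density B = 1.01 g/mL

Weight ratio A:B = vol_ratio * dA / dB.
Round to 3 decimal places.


Weight ratio = 3.2 * 1.07 / 1.01
= 3.390

3.390


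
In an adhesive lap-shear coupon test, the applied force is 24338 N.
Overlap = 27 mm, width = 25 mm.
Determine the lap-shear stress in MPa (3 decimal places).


stress = F / (overlap * width)
= 24338 / (27 * 25)
= 36.056 MPa

36.056


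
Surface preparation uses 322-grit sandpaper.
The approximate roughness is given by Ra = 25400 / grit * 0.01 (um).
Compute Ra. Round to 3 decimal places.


Ra = 25400 / 322 * 0.01
= 254 / 322
= 0.789 um

0.789


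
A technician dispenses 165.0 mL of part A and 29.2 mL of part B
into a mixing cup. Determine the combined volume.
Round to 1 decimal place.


Combined volume = 165.0 + 29.2
= 194.2 mL

194.2


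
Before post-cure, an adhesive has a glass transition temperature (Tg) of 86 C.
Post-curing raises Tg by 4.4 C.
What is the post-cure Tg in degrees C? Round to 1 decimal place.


Tg_post = Tg_base + delta_Tg
= 86 + 4.4
= 90.4 C

90.4


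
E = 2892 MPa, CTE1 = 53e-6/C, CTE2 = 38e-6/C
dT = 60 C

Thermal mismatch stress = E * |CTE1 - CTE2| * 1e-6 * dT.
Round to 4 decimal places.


= 2892 * 15e-6 * 60
= 2.6028 MPa

2.6028


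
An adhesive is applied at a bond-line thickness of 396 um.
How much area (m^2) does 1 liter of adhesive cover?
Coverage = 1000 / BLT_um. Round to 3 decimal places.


Coverage = 1000 / 396 = 2.525 m^2

2.525


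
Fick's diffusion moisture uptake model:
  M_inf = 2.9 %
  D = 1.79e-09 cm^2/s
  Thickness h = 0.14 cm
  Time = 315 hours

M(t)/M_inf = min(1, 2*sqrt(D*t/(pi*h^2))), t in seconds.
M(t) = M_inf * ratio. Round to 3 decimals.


t_sec = 315 * 3600 = 1134000
ratio = 2*sqrt(1.79e-09*1134000/(pi*0.14^2))
= min(1, 0.363128)
= 0.363128
M(t) = 2.9 * 0.363128 = 1.053 %

1.053


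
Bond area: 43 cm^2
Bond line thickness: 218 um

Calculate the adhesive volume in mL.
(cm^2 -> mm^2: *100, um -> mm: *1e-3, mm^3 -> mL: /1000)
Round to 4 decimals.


V = 43*100 * 218*1e-3 / 1000
= 0.9374 mL

0.9374


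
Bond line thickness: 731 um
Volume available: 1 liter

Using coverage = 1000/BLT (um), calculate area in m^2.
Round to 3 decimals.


1 L = 1e6 mm^3, thickness = 731 um = 0.731 mm
Area = 1e6 / 0.731 mm^2 = (1e6 / 0.731) / 1e6 m^2 = 1000 / 731 m^2
= 1.368 m^2

1.368


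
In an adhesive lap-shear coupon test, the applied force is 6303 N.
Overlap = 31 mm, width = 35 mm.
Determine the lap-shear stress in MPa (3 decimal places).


stress = F / (overlap * width)
= 6303 / (31 * 35)
= 5.809 MPa

5.809


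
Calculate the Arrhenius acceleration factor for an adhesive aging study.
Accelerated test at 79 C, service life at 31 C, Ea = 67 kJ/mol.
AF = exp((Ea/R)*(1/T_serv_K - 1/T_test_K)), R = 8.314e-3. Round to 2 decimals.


T_test = 352.15 K, T_serv = 304.15 K
Ea/R = 67 / 0.008314 = 8058.70
AF = exp(8058.70 * (1/304.15 - 1/352.15))
= 37.02

37.02


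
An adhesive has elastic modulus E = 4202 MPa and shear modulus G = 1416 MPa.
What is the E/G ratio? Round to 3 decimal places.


E/G = 4202 / 1416 = 2.968

2.968


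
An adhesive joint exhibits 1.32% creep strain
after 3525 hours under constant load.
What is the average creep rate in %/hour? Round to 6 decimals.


Creep rate = strain / time
= 1.32 / 3525
= 0.000374 %/h

0.000374


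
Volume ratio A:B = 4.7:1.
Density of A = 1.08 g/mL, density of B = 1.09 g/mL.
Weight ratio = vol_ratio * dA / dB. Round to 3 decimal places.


Wt ratio = 4.7 * 1.08 / 1.09
= 4.657

4.657


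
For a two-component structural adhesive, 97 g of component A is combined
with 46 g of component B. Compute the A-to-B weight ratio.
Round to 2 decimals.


Weight ratio A:B = 97 / 46
= 2.11

2.11


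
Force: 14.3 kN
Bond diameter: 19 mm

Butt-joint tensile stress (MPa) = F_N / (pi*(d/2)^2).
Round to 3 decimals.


F_N = 14.3 * 1000 = 14300.0 N
A = pi*(9.5)^2 = 283.5287 mm^2
stress = 14300.0 / 283.5287 = 50.436 MPa

50.436


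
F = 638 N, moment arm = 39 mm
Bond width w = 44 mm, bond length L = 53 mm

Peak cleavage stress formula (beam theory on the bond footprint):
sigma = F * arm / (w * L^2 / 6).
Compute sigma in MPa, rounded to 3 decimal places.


sigma = (638 * 39) / (44 * 2809 / 6)
= 24882 * 6 / 123596
= 149292 / 123596
= 1.208 MPa

1.208


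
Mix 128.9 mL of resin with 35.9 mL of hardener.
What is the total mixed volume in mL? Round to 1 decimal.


Total = 128.9 + 35.9 = 164.8 mL

164.8


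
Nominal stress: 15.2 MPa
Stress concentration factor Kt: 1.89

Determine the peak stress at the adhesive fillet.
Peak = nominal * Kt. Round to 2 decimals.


Peak stress = 15.2 * 1.89
= 28.73 MPa

28.73


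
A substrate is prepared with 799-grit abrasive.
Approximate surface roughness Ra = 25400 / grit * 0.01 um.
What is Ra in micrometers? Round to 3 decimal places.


Ra = 25400 / 799 * 0.01 = 0.318 um

0.318


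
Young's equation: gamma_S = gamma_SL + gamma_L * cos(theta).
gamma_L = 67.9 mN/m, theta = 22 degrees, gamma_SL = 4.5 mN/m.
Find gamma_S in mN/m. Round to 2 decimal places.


cos(22 deg) = 0.927184
gamma_S = 4.5 + 67.9 * 0.927184
= 67.46 mN/m

67.46


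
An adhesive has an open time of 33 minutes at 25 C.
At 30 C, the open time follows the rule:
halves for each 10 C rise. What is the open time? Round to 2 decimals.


Factor = 2^((30-25)/10) = 1.4142
Open time = 33 / 1.4142 = 23.33 min

23.33


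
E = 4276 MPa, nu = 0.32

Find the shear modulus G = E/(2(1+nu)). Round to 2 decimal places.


G = 4276 / (2 * 1.32)
= 1619.70 MPa

1619.70


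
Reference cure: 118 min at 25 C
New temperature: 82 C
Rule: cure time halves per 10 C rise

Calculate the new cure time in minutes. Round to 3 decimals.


factor = 2^((82-25)/10) = 51.9842
t_new = 118 / 51.9842 = 2.270 min

2.270


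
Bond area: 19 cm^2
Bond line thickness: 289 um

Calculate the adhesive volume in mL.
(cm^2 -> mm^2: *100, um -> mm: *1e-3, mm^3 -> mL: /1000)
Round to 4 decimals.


V = 19*100 * 289*1e-3 / 1000
= 0.5491 mL

0.5491


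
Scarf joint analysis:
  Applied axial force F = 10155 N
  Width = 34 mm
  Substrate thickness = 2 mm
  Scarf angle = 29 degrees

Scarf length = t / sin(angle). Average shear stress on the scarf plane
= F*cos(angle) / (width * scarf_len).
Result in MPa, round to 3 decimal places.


Scarf length = 2 / sin(29 deg) = 4.1253 mm
cos(29 deg) = 0.874620
Shear = 10155 * 0.874620 / (34 * 4.1253)
= 63.323 MPa

63.323


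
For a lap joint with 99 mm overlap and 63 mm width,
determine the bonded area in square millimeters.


Area = 99 * 63 = 6237 mm^2

6237


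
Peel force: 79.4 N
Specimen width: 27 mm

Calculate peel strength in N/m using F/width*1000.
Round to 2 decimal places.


Peel strength = 79.4 / 27 * 1000 = 2940.74 N/m

2940.74


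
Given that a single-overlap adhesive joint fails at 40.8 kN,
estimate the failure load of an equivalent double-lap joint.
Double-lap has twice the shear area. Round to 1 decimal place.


Double-lap factor = 2
Expected load = 40.8 * 2 = 81.6 kN

81.6


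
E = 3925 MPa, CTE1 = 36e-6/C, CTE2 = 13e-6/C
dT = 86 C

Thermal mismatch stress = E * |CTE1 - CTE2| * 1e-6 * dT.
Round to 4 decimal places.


= 3925 * 23e-6 * 86
= 7.7637 MPa

7.7637


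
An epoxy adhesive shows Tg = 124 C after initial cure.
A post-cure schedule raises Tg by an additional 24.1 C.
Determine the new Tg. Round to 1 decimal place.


New Tg = 124 + 24.1
= 148.1 C

148.1


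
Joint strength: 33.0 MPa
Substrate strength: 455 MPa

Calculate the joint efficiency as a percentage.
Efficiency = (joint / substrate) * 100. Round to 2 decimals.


Efficiency = (33.0 / 455) * 100 = 7.25%

7.25


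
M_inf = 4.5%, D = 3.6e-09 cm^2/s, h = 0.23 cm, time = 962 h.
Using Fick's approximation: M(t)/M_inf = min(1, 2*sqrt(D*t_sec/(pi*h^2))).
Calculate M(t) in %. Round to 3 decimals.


t = 3463200 s
ratio = min(1, 2*sqrt(3.6e-09*3463200/(pi*0.0529)))
= 0.547794
M(t) = 4.5 * 0.547794 = 2.465%

2.465


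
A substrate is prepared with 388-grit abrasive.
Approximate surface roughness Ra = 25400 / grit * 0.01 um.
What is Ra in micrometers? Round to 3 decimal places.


Ra = 25400 / 388 * 0.01 = 0.655 um

0.655


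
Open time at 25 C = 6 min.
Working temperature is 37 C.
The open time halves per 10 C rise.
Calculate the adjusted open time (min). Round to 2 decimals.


factor = 2^((37 - 25) / 10) = 2.2974
ot = 6 / 2.2974 = 2.61 min

2.61


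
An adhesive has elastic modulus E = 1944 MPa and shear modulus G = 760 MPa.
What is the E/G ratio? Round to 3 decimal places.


E/G = 1944 / 760 = 2.558

2.558


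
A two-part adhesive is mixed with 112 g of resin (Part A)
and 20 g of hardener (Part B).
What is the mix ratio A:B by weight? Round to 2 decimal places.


Mix ratio = mass_A / mass_B
= 112 / 20
= 5.60

5.60


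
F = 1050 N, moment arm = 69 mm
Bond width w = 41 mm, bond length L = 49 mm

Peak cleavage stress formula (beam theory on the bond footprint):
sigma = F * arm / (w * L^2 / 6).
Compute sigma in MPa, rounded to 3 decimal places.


sigma = (1050 * 69) / (41 * 2401 / 6)
= 72450 * 6 / 98441
= 434700 / 98441
= 4.416 MPa

4.416


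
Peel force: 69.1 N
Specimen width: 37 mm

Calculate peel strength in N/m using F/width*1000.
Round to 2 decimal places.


Peel strength = 69.1 / 37 * 1000 = 1867.57 N/m

1867.57


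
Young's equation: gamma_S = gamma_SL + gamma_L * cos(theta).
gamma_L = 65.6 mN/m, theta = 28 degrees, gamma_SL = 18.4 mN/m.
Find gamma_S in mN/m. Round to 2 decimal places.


cos(28 deg) = 0.882948
gamma_S = 18.4 + 65.6 * 0.882948
= 76.32 mN/m

76.32


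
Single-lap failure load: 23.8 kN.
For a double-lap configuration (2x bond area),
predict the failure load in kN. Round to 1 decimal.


Failure load = 23.8 * 2 = 47.6 kN

47.6


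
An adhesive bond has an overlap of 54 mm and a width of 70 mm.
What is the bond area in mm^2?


Bond area = overlap * width
= 54 * 70
= 3780 mm^2

3780


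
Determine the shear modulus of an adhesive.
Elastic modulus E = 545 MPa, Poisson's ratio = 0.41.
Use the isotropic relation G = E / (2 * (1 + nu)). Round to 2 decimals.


G = 545 / (2*(1+0.41)) = 545 / 2.82
= 193.26 MPa

193.26


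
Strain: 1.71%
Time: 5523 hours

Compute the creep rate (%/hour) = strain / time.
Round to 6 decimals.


Creep rate = 1.71 / 5523
= 0.000310 %/h

0.000310


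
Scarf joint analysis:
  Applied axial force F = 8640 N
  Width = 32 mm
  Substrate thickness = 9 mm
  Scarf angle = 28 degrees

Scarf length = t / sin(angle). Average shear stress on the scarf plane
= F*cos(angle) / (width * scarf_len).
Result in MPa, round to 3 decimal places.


Scarf length = 9 / sin(28 deg) = 19.1705 mm
cos(28 deg) = 0.882948
Shear = 8640 * 0.882948 / (32 * 19.1705)
= 12.436 MPa

12.436


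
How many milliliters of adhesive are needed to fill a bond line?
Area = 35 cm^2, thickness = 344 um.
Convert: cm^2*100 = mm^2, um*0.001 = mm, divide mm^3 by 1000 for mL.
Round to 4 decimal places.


= (35 * 100) * (344 * 0.001) / 1000
= 1.2040 mL

1.2040


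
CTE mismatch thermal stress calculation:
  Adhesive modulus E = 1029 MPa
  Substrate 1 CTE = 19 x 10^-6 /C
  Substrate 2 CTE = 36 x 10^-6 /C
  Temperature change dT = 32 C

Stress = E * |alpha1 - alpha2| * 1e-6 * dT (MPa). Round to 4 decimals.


delta_alpha = |19 - 36| = 17 x 10^-6/C
Stress = 1029 * 17e-6 * 32
= 0.5598 MPa

0.5598


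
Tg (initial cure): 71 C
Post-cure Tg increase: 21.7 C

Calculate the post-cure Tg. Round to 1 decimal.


Post-cure Tg = 71 + 21.7 = 92.7 C

92.7


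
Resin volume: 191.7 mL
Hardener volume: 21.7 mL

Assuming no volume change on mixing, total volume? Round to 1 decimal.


V_total = 191.7 + 21.7 = 213.4 mL

213.4


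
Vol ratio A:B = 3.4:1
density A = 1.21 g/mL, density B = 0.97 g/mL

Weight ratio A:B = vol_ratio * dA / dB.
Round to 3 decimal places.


Weight ratio = 3.4 * 1.21 / 0.97
= 4.241

4.241


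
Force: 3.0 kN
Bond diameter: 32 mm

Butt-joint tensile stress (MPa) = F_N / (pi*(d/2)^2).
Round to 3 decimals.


F_N = 3.0 * 1000 = 3000.0 N
A = pi*(16.0)^2 = 804.2477 mm^2
stress = 3000.0 / 804.2477 = 3.730 MPa

3.730


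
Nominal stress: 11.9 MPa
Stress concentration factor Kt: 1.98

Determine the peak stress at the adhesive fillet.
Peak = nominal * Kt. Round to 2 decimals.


Peak stress = 11.9 * 1.98
= 23.56 MPa

23.56


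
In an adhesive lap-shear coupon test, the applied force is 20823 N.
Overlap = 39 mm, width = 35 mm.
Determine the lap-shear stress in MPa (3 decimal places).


stress = F / (overlap * width)
= 20823 / (39 * 35)
= 15.255 MPa

15.255


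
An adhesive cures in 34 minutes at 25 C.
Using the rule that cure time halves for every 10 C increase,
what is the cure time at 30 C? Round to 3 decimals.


Factor = 2^((30 - 25) / 10) = 1.4142
Cure time = 34 / 1.4142
= 24.042 minutes

24.042


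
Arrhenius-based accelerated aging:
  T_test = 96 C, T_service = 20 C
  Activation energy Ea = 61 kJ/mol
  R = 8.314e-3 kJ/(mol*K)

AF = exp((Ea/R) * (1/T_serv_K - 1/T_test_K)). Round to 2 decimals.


T_test_K = 369.15, T_serv_K = 293.15
AF = exp((61/8.314e-3) * (1/293.15 - 1/369.15))
= 172.91

172.91


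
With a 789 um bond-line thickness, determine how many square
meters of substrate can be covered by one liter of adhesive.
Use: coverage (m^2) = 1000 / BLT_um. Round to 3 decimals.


Coverage = 1000 / 789 = 1.267 m^2

1.267


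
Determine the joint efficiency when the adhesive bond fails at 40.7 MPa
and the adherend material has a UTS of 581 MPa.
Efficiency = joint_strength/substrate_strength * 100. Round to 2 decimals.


Joint efficiency = 40.7 / 581 * 100
= 7.01%

7.01


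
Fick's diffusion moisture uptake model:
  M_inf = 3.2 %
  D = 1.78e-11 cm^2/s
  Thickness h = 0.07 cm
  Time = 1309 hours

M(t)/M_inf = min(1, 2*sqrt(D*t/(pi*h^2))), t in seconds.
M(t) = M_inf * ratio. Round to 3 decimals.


t_sec = 1309 * 3600 = 4712400
ratio = 2*sqrt(1.78e-11*4712400/(pi*0.07^2))
= min(1, 0.147635)
= 0.147635
M(t) = 3.2 * 0.147635 = 0.472 %

0.472


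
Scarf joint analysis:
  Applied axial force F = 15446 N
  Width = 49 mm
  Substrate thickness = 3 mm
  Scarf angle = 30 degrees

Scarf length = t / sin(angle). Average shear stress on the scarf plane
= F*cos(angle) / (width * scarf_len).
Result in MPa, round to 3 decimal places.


Scarf length = 3 / sin(30 deg) = 6.0000 mm
cos(30 deg) = 0.866025
Shear = 15446 * 0.866025 / (49 * 6.0000)
= 45.499 MPa

45.499


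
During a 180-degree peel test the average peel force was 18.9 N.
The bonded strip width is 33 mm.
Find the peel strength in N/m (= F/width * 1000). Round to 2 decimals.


Peel strength = F/width * 1000
= 18.9 / 33 * 1000
= 572.73 N/m

572.73


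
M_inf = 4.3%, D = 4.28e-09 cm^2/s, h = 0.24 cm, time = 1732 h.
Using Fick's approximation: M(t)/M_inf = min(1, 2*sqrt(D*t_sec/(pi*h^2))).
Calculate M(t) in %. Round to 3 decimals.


t = 6235200 s
ratio = min(1, 2*sqrt(4.28e-09*6235200/(pi*0.0576)))
= 0.768052
M(t) = 4.3 * 0.768052 = 3.303%

3.303


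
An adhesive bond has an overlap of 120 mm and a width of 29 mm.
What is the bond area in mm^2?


Bond area = overlap * width
= 120 * 29
= 3480 mm^2

3480


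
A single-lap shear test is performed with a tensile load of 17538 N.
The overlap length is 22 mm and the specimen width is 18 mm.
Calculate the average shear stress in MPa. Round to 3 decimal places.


Shear stress = F / (overlap * width)
= 17538 / (22 * 18)
= 17538 / 396
= 44.288 MPa

44.288


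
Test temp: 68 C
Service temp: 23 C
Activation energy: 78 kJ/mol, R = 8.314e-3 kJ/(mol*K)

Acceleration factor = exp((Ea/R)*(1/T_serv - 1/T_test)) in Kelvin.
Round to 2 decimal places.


AF = exp((78/0.008314)*(1/296.15 - 1/341.15))
= 65.28

65.28


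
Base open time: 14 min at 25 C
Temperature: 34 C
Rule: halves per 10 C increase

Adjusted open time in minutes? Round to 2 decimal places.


Acceleration = 2^((34-25)/10) = 1.8661
Open time = 14 / 1.8661 = 7.50 min

7.50


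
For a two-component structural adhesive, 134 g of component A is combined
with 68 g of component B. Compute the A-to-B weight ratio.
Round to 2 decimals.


Weight ratio A:B = 134 / 68
= 1.97

1.97


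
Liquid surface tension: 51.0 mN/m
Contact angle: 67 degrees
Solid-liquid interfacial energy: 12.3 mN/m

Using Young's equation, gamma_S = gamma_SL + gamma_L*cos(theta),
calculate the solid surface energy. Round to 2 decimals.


gamma_S = 12.3 + 51.0 * cos(67)
= 32.23 mN/m

32.23


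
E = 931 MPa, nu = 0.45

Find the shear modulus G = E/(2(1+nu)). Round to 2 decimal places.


G = 931 / (2 * 1.45)
= 321.03 MPa

321.03


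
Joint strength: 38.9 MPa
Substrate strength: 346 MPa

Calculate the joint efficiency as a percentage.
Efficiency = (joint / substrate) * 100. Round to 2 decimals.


Efficiency = (38.9 / 346) * 100 = 11.24%

11.24


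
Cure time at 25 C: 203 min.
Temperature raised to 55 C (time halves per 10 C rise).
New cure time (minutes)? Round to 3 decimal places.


Acceleration factor = 2^(30/10) = 8.0000
New time = 203 / 8.0000 = 25.375 min

25.375


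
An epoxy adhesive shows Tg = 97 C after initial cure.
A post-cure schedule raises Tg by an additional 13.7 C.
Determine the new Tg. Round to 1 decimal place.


New Tg = 97 + 13.7
= 110.7 C

110.7


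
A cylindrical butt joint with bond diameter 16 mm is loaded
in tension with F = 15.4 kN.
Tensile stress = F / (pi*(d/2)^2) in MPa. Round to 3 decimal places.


Area = pi * (16/2)^2 = 201.0619 mm^2
Stress = 15.4*1000 / 201.0619
= 76.593 MPa

76.593


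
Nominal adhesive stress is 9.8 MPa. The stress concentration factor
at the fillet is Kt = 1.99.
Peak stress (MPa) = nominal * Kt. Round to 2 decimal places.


Peak = 9.8 * 1.99 = 19.50 MPa

19.50


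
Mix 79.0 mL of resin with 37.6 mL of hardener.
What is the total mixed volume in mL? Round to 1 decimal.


Total = 79.0 + 37.6 = 116.6 mL

116.6


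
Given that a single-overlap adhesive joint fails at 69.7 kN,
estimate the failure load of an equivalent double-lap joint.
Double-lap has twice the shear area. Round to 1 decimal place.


Double-lap factor = 2
Expected load = 69.7 * 2 = 139.4 kN

139.4


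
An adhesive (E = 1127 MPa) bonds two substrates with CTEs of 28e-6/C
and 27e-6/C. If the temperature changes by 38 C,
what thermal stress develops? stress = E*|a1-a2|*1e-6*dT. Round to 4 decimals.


Stress = 1127 * |28 - 27| * 1e-6 * 38
= 0.0428 MPa

0.0428


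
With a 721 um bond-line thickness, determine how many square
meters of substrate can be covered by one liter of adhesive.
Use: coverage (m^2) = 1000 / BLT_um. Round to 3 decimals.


Coverage = 1000 / 721 = 1.387 m^2

1.387


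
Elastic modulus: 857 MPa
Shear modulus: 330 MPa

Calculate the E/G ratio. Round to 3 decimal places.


E / G = 857 / 330 = 2.597

2.597


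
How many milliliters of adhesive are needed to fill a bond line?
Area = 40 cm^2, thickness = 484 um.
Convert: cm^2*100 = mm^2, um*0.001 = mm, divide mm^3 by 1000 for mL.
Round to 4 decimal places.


= (40 * 100) * (484 * 0.001) / 1000
= 1.9360 mL

1.9360


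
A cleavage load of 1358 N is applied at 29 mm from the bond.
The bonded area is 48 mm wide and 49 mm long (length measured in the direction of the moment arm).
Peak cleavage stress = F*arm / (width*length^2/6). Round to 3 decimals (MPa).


Moment = 1358 * 29 = 39382 N*mm
Section modulus = 48 * 2401 / 6 = 115248 / 6 mm^3
Stress = 39382 / (115248 / 6) = 236292 / 115248
= 2.050 MPa

2.050


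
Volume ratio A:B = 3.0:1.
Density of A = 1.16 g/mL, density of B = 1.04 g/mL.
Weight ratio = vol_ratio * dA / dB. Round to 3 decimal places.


Wt ratio = 3.0 * 1.16 / 1.04
= 3.346

3.346


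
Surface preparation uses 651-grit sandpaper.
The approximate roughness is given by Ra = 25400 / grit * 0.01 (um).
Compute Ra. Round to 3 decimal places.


Ra = 25400 / 651 * 0.01
= 254 / 651
= 0.390 um

0.390


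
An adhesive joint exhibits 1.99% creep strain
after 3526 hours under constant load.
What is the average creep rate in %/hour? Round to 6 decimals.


Creep rate = strain / time
= 1.99 / 3526
= 0.000564 %/h

0.000564


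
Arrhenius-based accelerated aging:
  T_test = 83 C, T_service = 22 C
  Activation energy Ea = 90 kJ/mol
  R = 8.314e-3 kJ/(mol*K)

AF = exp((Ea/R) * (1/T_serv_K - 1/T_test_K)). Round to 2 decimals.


T_test_K = 356.15, T_serv_K = 295.15
AF = exp((90/8.314e-3) * (1/295.15 - 1/356.15))
= 534.77

534.77


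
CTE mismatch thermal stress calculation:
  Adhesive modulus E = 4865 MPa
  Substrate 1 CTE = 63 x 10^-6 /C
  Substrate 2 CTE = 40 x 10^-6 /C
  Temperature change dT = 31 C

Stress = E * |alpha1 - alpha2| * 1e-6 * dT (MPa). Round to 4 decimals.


delta_alpha = |63 - 40| = 23 x 10^-6/C
Stress = 4865 * 23e-6 * 31
= 3.4687 MPa

3.4687
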